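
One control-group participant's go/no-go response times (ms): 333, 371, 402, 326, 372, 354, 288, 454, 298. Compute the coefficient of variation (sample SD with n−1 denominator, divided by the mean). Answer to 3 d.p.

n = 9, Σ = 3198, M = 355.3333
Σ(x−M)² = 21618.000; s = √(21618.000/8) = 51.9832
CV = 51.9832 / 355.3333 = 0.14629

0.146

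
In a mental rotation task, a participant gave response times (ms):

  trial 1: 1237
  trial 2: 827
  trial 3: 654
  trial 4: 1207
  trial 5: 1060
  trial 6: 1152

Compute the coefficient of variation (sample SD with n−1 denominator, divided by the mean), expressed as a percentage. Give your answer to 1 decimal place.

22.8%

n = 6, Σ = 6137, M = 1022.8333
Σ(x−M)² = 272238.833; s = √(272238.833/5) = 233.3405
CV = 233.3405 / 1022.8333 = 0.22813 = 22.813%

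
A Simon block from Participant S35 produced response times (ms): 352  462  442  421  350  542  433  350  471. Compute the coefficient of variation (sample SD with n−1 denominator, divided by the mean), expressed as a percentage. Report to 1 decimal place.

n = 9, Σ = 3823, M = 424.7778
Σ(x−M)² = 34121.556; s = √(34121.556/8) = 65.3085
CV = 65.3085 / 424.7778 = 0.15375 = 15.375%

15.4%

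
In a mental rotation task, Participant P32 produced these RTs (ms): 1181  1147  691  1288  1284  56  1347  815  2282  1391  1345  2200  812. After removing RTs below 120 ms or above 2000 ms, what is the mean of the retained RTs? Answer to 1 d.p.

Excluded: 56, 2200, 2282
Retained (n=10): Σ = 11301
Mean = 11301/10 = 1130.1000

1130.1 ms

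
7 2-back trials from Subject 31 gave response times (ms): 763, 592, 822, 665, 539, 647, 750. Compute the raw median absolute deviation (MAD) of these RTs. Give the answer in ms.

Sorted: 539, 592, 647, 665, 750, 763, 822 → median = 665
|x − 665|: 98, 73, 157, 0, 126, 18, 85
Sorted deviations: 0, 18, 73, 85, 98, 126, 157 → MAD = 85

85 ms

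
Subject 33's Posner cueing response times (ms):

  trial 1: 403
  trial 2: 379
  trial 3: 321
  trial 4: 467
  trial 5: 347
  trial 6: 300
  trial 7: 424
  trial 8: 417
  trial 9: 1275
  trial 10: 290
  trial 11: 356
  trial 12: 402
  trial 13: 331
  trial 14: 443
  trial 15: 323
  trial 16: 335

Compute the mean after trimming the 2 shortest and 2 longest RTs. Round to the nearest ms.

373 ms

Sorted: 290, 300, 321, 323, 331, 335, 347, 356, 379, 402, 403, 417, 424, 443, 467, 1275
Drop lowest 2 (290, 300) and highest 2 (467, 1275)
Remaining (n=12): Σ = 4481, mean = 4481/12 = 373.417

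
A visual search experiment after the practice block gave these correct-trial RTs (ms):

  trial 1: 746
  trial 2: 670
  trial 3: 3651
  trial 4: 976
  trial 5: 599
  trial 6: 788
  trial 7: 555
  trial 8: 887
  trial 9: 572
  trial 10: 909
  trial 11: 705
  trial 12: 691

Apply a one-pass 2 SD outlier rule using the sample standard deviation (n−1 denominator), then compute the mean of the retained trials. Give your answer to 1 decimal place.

736.2 ms

n = 12, ΣRT = 11749, M = 979.083
Σ(x−M)² = 7987052.92; s = √(7987052.92/11) = 852.113
Cutoffs: 979.083 ± 2·852.113 → [-725.1, 2683.3]
Outside: 3651 → excluded.
Retained (n=11): Σ = 8098, mean = 8098/11 = 736.182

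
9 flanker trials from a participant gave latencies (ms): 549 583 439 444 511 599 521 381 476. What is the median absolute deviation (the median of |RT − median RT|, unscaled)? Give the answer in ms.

Sorted: 381, 439, 444, 476, 511, 521, 549, 583, 599 → median = 511
|x − 511|: 38, 72, 72, 67, 0, 88, 10, 130, 35
Sorted deviations: 0, 10, 35, 38, 67, 72, 72, 88, 130 → MAD = 67

67 ms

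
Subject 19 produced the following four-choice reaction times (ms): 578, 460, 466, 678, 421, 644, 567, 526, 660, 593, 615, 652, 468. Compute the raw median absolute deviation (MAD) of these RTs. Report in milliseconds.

74 ms

Sorted: 421, 460, 466, 468, 526, 567, 578, 593, 615, 644, 652, 660, 678 → median = 578
|x − 578|: 0, 118, 112, 100, 157, 66, 11, 52, 82, 15, 37, 74, 110
Sorted deviations: 0, 11, 15, 37, 52, 66, 74, 82, 100, 110, 112, 118, 157 → MAD = 74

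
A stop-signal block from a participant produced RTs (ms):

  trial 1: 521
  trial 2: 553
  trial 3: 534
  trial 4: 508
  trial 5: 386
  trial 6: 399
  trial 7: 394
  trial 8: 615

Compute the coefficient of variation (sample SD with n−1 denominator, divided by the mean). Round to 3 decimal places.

0.175

n = 8, Σ = 3910, M = 488.7500
Σ(x−M)² = 51115.500; s = √(51115.500/7) = 85.4530
CV = 85.4530 / 488.7500 = 0.17484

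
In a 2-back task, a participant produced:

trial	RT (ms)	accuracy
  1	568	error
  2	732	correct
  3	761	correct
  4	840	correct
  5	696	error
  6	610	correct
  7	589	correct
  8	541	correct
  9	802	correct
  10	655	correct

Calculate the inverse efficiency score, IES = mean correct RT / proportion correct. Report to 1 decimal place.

Correct trials (n=8): 732, 761, 840, 610, 589, 541, 802, 655
Mean correct RT = 5530/8 = 691.2500 ms
Proportion correct = 8/10
IES = 691.2500 / (8/10) = 864.062 ms

864.1 ms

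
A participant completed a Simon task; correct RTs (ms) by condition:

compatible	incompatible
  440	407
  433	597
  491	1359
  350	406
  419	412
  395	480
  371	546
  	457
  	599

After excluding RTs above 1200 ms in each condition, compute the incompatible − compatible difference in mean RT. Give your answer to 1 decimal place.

73.9 ms

incompatible: exclude 1359
M(compatible) = 2899/7 = 414.143
M(incompatible) = 3904/8 = 488.000
Difference = 488.000 − 414.143 = 73.857 ms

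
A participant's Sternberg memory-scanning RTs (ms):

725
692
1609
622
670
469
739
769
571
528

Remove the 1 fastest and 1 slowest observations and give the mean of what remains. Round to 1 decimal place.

664.5 ms

Sorted: 469, 528, 571, 622, 670, 692, 725, 739, 769, 1609
Drop lowest 1 (469) and highest 1 (1609)
Remaining (n=8): Σ = 5316, mean = 5316/8 = 664.500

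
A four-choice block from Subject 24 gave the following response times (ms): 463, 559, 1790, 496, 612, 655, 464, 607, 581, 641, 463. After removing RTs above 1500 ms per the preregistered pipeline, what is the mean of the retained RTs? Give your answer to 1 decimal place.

Excluded: 1790
Retained (n=10): Σ = 5541
Mean = 5541/10 = 554.1000

554.1 ms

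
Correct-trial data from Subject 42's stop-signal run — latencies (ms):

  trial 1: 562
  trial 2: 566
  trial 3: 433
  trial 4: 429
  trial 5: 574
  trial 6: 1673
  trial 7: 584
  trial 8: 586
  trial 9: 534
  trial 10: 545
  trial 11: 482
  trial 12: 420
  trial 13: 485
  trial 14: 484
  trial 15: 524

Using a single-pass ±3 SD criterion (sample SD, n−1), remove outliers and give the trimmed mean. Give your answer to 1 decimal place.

514.9 ms

n = 15, ΣRT = 8881, M = 592.067
Σ(x−M)² = 1297404.93; s = √(1297404.93/14) = 304.420
Cutoffs: 592.067 ± 3·304.420 → [-321.2, 1505.3]
Outside: 1673 → excluded.
Retained (n=14): Σ = 7208, mean = 7208/14 = 514.857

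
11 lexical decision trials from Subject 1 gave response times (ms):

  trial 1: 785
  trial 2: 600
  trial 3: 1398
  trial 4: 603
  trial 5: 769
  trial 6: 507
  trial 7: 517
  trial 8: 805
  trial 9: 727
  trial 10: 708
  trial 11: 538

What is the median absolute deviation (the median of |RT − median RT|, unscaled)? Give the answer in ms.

Sorted: 507, 517, 538, 600, 603, 708, 727, 769, 785, 805, 1398 → median = 708
|x − 708|: 77, 108, 690, 105, 61, 201, 191, 97, 19, 0, 170
Sorted deviations: 0, 19, 61, 77, 97, 105, 108, 170, 191, 201, 690 → MAD = 105

105 ms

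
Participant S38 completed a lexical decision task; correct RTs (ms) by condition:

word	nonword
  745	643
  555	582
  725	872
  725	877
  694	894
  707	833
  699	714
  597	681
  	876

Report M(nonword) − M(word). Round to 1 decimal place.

93.8 ms

M(word) = 5447/8 = 680.875
M(nonword) = 6972/9 = 774.667
Difference = 774.667 − 680.875 = 93.792 ms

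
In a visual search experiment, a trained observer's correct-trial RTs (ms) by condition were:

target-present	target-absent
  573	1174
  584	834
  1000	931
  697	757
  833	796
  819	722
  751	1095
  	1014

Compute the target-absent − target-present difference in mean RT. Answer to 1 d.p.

164.4 ms

M(target-present) = 5257/7 = 751.000
M(target-absent) = 7323/8 = 915.375
Difference = 915.375 − 751.000 = 164.375 ms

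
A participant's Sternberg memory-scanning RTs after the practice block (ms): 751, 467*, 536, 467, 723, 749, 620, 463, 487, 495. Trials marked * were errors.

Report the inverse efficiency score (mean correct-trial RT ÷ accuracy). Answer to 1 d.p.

Correct trials (n=9): 751, 536, 467, 723, 749, 620, 463, 487, 495
Mean correct RT = 5291/9 = 587.8889 ms
Proportion correct = 9/10
IES = 587.8889 / (9/10) = 653.210 ms

653.2 ms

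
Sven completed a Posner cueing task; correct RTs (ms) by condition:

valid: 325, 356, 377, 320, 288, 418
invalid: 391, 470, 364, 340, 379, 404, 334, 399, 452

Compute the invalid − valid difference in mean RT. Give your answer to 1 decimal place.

M(valid) = 2084/6 = 347.333
M(invalid) = 3533/9 = 392.556
Difference = 392.556 − 347.333 = 45.222 ms

45.2 ms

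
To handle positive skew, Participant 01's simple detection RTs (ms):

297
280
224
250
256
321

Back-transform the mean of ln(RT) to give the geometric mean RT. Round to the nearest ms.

ln(RT): 5.6937, 5.6348, 5.4116, 5.5215, 5.5452, 5.7714
Mean ln(RT) = 33.5782/6 = 5.59637
Geometric mean = exp(5.59637) = 269.45 ms

269 ms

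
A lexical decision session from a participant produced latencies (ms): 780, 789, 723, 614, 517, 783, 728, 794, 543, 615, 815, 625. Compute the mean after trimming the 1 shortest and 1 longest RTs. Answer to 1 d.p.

699.4 ms

Sorted: 517, 543, 614, 615, 625, 723, 728, 780, 783, 789, 794, 815
Drop lowest 1 (517) and highest 1 (815)
Remaining (n=10): Σ = 6994, mean = 6994/10 = 699.400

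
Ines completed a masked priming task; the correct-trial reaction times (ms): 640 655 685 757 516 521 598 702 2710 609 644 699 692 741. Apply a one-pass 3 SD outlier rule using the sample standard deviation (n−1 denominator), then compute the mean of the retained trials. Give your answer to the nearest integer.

651 ms

n = 14, ΣRT = 11169, M = 797.786
Σ(x−M)² = 4004798.36; s = √(4004798.36/13) = 555.033
Cutoffs: 797.786 ± 3·555.033 → [-867.3, 2462.9]
Outside: 2710 → excluded.
Retained (n=13): Σ = 8459, mean = 8459/13 = 650.692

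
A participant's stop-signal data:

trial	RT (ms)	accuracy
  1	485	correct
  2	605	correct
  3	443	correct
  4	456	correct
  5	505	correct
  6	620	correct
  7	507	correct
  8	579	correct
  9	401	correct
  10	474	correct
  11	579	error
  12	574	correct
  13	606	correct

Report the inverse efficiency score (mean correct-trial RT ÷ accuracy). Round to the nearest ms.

Correct trials (n=12): 485, 605, 443, 456, 505, 620, 507, 579, 401, 474, 574, 606
Mean correct RT = 6255/12 = 521.2500 ms
Proportion correct = 12/13
IES = 521.2500 / (12/13) = 564.688 ms

565 ms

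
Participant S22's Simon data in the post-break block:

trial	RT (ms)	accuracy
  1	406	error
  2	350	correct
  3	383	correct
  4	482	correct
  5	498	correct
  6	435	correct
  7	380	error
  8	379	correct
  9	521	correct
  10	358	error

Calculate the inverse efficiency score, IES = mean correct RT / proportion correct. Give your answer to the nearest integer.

Correct trials (n=7): 350, 383, 482, 498, 435, 379, 521
Mean correct RT = 3048/7 = 435.4286 ms
Proportion correct = 7/10
IES = 435.4286 / (7/10) = 622.041 ms

622 ms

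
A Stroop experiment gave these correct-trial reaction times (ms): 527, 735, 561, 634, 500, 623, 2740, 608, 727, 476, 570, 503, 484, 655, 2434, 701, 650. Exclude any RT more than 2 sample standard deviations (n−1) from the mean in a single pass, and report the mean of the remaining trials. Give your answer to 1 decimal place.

n = 17, ΣRT = 14128, M = 831.059
Σ(x−M)² = 7143376.94; s = √(7143376.94/16) = 668.177
Cutoffs: 831.059 ± 2·668.177 → [-505.3, 2167.4]
Outside: 2434, 2740 → excluded.
Retained (n=15): Σ = 8954, mean = 8954/15 = 596.933

596.9 ms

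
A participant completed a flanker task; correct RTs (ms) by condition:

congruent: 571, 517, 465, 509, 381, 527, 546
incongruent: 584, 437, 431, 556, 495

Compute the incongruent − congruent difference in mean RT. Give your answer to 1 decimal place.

M(congruent) = 3516/7 = 502.286
M(incongruent) = 2503/5 = 500.600
Difference = 500.600 − 502.286 = -1.686 ms

-1.7 ms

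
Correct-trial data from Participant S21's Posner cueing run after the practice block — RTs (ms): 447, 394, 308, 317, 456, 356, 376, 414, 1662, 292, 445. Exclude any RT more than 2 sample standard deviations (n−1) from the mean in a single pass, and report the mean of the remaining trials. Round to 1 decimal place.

n = 11, ΣRT = 5467, M = 497.000
Σ(x−M)² = 1526276.00; s = √(1526276.00/10) = 390.676
Cutoffs: 497.000 ± 2·390.676 → [-284.4, 1278.4]
Outside: 1662 → excluded.
Retained (n=10): Σ = 3805, mean = 3805/10 = 380.500

380.5 ms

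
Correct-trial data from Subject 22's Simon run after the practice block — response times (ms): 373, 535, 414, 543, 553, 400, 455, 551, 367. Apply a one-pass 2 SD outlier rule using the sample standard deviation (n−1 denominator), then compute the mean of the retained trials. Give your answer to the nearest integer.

466 ms

n = 9, ΣRT = 4191, M = 465.667
Σ(x−M)² = 51114.00; s = √(51114.00/8) = 79.933
Cutoffs: 465.667 ± 2·79.933 → [305.8, 625.5]
No RTs fall outside the cutoffs; all 9 retained. Mean = 4191/9 = 465.667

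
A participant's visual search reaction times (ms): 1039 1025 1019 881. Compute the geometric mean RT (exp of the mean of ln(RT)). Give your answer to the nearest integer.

989 ms

ln(RT): 6.9460, 6.9324, 6.9266, 6.7811
Mean ln(RT) = 27.5861/4 = 6.89652
Geometric mean = exp(6.89652) = 988.83 ms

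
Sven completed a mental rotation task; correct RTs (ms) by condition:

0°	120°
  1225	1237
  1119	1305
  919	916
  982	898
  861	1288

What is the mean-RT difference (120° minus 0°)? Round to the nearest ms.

M(0°) = 5106/5 = 1021.200
M(120°) = 5644/5 = 1128.800
Difference = 1128.800 − 1021.200 = 107.600 ms

108 ms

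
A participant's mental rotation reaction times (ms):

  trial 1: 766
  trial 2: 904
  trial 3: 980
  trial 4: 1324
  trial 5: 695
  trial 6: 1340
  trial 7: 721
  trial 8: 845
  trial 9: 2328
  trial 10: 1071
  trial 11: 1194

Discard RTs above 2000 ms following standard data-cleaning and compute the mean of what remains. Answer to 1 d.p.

984.0 ms

Excluded: 2328
Retained (n=10): Σ = 9840
Mean = 9840/10 = 984.0000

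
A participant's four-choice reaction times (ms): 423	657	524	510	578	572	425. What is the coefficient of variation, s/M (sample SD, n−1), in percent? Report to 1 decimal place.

16.1%

n = 7, Σ = 3689, M = 527.0000
Σ(x−M)² = 43044.000; s = √(43044.000/6) = 84.6995
CV = 84.6995 / 527.0000 = 0.16072 = 16.072%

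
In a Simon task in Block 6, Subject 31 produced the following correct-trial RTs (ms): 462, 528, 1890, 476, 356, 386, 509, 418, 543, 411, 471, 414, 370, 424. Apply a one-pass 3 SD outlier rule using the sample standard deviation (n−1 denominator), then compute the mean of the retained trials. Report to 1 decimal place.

443.7 ms

n = 14, ΣRT = 7658, M = 547.000
Σ(x−M)² = 1985198.00; s = √(1985198.00/13) = 390.778
Cutoffs: 547.000 ± 3·390.778 → [-625.3, 1719.3]
Outside: 1890 → excluded.
Retained (n=13): Σ = 5768, mean = 5768/13 = 443.692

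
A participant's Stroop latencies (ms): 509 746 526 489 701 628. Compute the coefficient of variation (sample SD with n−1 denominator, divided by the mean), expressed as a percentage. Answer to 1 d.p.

n = 6, Σ = 3599, M = 599.8333
Σ(x−M)² = 58378.833; s = √(58378.833/5) = 108.0545
CV = 108.0545 / 599.8333 = 0.18014 = 18.014%

18.0%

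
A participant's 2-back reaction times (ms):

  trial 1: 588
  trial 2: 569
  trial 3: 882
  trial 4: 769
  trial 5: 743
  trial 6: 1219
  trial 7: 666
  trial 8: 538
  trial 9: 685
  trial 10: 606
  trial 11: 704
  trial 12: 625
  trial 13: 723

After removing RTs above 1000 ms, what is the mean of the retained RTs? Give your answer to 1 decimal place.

Excluded: 1219
Retained (n=12): Σ = 8098
Mean = 8098/12 = 674.8333

674.8 ms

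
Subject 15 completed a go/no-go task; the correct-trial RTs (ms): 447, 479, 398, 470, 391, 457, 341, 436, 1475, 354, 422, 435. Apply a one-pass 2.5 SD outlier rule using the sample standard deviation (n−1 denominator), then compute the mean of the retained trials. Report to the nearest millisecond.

n = 12, ΣRT = 6105, M = 508.750
Σ(x−M)² = 1038992.25; s = √(1038992.25/11) = 307.333
Cutoffs: 508.750 ± 2.5·307.333 → [-259.6, 1277.1]
Outside: 1475 → excluded.
Retained (n=11): Σ = 4630, mean = 4630/11 = 420.909

421 ms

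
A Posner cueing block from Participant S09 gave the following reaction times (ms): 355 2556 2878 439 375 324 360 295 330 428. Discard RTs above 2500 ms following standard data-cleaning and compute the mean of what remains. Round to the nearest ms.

Excluded: 2556, 2878
Retained (n=8): Σ = 2906
Mean = 2906/8 = 363.2500

363 ms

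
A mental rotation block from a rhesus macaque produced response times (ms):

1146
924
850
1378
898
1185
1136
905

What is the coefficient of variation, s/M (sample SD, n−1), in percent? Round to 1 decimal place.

n = 8, Σ = 8422, M = 1052.7500
Σ(x−M)² = 242365.500; s = √(242365.500/7) = 186.0743
CV = 186.0743 / 1052.7500 = 0.17675 = 17.675%

17.7%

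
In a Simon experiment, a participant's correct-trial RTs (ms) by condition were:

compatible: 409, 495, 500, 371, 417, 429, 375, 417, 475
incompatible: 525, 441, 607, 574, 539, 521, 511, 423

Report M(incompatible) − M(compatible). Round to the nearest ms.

M(compatible) = 3888/9 = 432.000
M(incompatible) = 4141/8 = 517.625
Difference = 517.625 − 432.000 = 85.625 ms

86 ms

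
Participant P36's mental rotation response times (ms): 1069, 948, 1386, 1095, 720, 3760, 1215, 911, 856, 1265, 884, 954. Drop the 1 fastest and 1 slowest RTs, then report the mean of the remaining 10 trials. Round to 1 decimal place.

1058.3 ms

Sorted: 720, 856, 884, 911, 948, 954, 1069, 1095, 1215, 1265, 1386, 3760
Drop lowest 1 (720) and highest 1 (3760)
Remaining (n=10): Σ = 10583, mean = 10583/10 = 1058.300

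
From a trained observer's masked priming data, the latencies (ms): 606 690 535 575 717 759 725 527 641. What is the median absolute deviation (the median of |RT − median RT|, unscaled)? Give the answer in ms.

Sorted: 527, 535, 575, 606, 641, 690, 717, 725, 759 → median = 641
|x − 641|: 35, 49, 106, 66, 76, 118, 84, 114, 0
Sorted deviations: 0, 35, 49, 66, 76, 84, 106, 114, 118 → MAD = 76

76 ms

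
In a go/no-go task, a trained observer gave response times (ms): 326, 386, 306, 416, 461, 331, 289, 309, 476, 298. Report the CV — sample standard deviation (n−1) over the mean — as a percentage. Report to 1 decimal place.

n = 10, Σ = 3598, M = 359.8000
Σ(x−M)² = 43867.600; s = √(43867.600/9) = 69.8153
CV = 69.8153 / 359.8000 = 0.19404 = 19.404%

19.4%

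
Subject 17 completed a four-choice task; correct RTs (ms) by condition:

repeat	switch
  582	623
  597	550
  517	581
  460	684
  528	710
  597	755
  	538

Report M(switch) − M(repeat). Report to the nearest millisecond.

88 ms

M(repeat) = 3281/6 = 546.833
M(switch) = 4441/7 = 634.429
Difference = 634.429 − 546.833 = 87.595 ms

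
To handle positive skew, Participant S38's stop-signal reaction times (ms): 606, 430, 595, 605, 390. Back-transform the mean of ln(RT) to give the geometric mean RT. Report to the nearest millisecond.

516 ms

ln(RT): 6.4069, 6.0638, 6.3886, 6.4052, 5.9661
Mean ln(RT) = 31.2306/5 = 6.24612
Geometric mean = exp(6.24612) = 516.01 ms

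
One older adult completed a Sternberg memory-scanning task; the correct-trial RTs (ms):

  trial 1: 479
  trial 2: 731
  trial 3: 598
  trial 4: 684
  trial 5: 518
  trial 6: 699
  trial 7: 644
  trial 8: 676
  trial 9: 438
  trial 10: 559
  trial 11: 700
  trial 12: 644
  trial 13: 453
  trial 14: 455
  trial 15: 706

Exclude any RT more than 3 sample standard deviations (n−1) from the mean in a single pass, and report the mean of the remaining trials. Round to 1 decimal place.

598.9 ms

n = 15, ΣRT = 8984, M = 598.933
Σ(x−M)² = 156812.93; s = √(156812.93/14) = 105.834
Cutoffs: 598.933 ± 3·105.834 → [281.4, 916.4]
No RTs fall outside the cutoffs; all 15 retained. Mean = 8984/15 = 598.933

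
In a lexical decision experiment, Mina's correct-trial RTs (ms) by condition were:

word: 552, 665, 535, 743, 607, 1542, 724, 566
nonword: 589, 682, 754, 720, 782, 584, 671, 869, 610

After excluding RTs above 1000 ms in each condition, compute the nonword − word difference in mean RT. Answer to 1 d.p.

word: exclude 1542
M(word) = 4392/7 = 627.429
M(nonword) = 6261/9 = 695.667
Difference = 695.667 − 627.429 = 68.238 ms

68.2 ms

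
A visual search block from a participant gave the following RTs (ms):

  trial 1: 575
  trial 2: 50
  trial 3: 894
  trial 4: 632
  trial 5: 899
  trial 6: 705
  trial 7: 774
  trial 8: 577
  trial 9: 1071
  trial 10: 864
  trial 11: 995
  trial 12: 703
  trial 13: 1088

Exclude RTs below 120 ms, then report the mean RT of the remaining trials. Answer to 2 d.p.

814.75 ms

Excluded: 50
Retained (n=12): Σ = 9777
Mean = 9777/12 = 814.7500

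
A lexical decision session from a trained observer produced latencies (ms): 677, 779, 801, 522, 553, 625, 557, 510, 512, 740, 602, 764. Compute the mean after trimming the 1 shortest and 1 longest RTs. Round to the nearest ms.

Sorted: 510, 512, 522, 553, 557, 602, 625, 677, 740, 764, 779, 801
Drop lowest 1 (510) and highest 1 (801)
Remaining (n=10): Σ = 6331, mean = 6331/10 = 633.100

633 ms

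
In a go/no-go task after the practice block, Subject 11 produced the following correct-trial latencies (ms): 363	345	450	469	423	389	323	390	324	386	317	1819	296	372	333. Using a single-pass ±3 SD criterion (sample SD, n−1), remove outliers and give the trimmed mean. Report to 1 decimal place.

370.0 ms

n = 15, ΣRT = 6999, M = 466.600
Σ(x−M)² = 1994311.60; s = √(1994311.60/14) = 377.427
Cutoffs: 466.600 ± 3·377.427 → [-665.7, 1598.9]
Outside: 1819 → excluded.
Retained (n=14): Σ = 5180, mean = 5180/14 = 370.000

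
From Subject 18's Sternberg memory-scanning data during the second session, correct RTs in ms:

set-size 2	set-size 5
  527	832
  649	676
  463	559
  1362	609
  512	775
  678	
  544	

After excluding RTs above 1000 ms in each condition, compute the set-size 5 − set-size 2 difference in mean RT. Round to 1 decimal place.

set-size 2: exclude 1362
M(set-size 2) = 3373/6 = 562.167
M(set-size 5) = 3451/5 = 690.200
Difference = 690.200 − 562.167 = 128.033 ms

128.0 ms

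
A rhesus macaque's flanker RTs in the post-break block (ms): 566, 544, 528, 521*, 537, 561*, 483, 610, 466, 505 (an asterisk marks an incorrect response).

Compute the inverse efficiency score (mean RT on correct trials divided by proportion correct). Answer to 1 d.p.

Correct trials (n=8): 566, 544, 528, 537, 483, 610, 466, 505
Mean correct RT = 4239/8 = 529.8750 ms
Proportion correct = 8/10
IES = 529.8750 / (8/10) = 662.344 ms

662.3 ms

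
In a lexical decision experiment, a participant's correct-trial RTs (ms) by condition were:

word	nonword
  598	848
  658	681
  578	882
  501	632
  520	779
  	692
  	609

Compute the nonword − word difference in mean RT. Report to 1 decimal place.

M(word) = 2855/5 = 571.000
M(nonword) = 5123/7 = 731.857
Difference = 731.857 − 571.000 = 160.857 ms

160.9 ms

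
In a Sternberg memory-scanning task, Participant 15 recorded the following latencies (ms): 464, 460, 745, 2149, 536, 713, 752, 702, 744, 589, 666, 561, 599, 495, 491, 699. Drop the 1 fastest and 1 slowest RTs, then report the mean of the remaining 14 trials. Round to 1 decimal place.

625.4 ms

Sorted: 460, 464, 491, 495, 536, 561, 589, 599, 666, 699, 702, 713, 744, 745, 752, 2149
Drop lowest 1 (460) and highest 1 (2149)
Remaining (n=14): Σ = 8756, mean = 8756/14 = 625.429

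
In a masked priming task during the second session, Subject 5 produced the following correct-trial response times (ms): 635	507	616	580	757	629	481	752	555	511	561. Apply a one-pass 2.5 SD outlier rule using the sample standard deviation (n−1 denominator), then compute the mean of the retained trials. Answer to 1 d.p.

598.5 ms

n = 11, ΣRT = 6584, M = 598.545
Σ(x−M)² = 84728.73; s = √(84728.73/10) = 92.048
Cutoffs: 598.545 ± 2.5·92.048 → [368.4, 828.7]
No RTs fall outside the cutoffs; all 11 retained. Mean = 6584/11 = 598.545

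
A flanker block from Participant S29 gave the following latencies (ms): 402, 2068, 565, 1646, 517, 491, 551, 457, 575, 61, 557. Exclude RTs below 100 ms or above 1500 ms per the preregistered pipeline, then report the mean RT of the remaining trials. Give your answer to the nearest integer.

Excluded: 61, 1646, 2068
Retained (n=8): Σ = 4115
Mean = 4115/8 = 514.3750

514 ms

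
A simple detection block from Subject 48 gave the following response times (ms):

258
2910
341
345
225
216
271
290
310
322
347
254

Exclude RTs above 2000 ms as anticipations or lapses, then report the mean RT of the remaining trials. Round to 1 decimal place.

289.0 ms

Excluded: 2910
Retained (n=11): Σ = 3179
Mean = 3179/11 = 289.0000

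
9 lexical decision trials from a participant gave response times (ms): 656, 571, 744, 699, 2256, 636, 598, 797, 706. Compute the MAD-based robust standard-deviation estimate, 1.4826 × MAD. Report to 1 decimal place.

93.4 ms

Sorted: 571, 598, 636, 656, 699, 706, 744, 797, 2256 → median = 699
|x − 699| sorted: 0, 7, 43, 45, 63, 98, 101, 128, 1557 → MAD = 63
Robust SD ≈ 1.4826 × 63 = 93.404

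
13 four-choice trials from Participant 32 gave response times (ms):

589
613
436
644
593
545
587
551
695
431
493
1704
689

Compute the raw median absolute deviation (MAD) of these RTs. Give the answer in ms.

55 ms

Sorted: 431, 436, 493, 545, 551, 587, 589, 593, 613, 644, 689, 695, 1704 → median = 589
|x − 589|: 0, 24, 153, 55, 4, 44, 2, 38, 106, 158, 96, 1115, 100
Sorted deviations: 0, 2, 4, 24, 38, 44, 55, 96, 100, 106, 153, 158, 1115 → MAD = 55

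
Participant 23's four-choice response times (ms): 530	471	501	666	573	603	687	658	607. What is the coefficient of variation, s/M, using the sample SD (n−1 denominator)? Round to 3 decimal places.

n = 9, Σ = 5296, M = 588.4444
Σ(x−M)² = 46216.222; s = √(46216.222/8) = 76.0068
CV = 76.0068 / 588.4444 = 0.12917

0.129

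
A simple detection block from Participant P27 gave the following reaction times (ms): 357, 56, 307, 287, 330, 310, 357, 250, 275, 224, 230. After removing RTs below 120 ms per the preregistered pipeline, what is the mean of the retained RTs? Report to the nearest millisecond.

293 ms

Excluded: 56
Retained (n=10): Σ = 2927
Mean = 2927/10 = 292.7000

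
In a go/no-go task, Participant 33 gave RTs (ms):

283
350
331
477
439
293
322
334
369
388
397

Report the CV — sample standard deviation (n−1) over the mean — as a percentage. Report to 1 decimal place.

16.5%

n = 11, Σ = 3983, M = 362.0909
Σ(x−M)² = 35594.909; s = √(35594.909/10) = 59.6615
CV = 59.6615 / 362.0909 = 0.16477 = 16.477%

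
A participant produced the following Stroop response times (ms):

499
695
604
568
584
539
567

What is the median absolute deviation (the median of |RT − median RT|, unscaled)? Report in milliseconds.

Sorted: 499, 539, 567, 568, 584, 604, 695 → median = 568
|x − 568|: 69, 127, 36, 0, 16, 29, 1
Sorted deviations: 0, 1, 16, 29, 36, 69, 127 → MAD = 29

29 ms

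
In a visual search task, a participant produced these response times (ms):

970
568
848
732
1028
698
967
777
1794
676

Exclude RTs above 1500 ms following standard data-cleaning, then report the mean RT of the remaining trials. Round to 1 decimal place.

807.1 ms

Excluded: 1794
Retained (n=9): Σ = 7264
Mean = 7264/9 = 807.1111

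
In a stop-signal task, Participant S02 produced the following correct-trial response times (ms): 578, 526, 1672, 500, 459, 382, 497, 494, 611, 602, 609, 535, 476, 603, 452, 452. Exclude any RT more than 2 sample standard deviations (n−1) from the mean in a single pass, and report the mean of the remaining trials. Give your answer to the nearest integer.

518 ms

n = 16, ΣRT = 9448, M = 590.500
Σ(x−M)² = 1316574.00; s = √(1316574.00/15) = 296.263
Cutoffs: 590.500 ± 2·296.263 → [-2.0, 1183.0]
Outside: 1672 → excluded.
Retained (n=15): Σ = 7776, mean = 7776/15 = 518.400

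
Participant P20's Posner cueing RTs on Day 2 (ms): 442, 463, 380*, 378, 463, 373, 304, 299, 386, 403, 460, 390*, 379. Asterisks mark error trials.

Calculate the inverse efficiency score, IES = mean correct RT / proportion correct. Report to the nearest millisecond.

Correct trials (n=11): 442, 463, 378, 463, 373, 304, 299, 386, 403, 460, 379
Mean correct RT = 4350/11 = 395.4545 ms
Proportion correct = 11/13
IES = 395.4545 / (11/13) = 467.355 ms

467 ms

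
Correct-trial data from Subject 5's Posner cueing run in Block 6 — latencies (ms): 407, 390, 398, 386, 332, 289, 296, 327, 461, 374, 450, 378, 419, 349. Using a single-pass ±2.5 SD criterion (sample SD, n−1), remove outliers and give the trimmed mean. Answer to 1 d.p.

n = 14, ΣRT = 5256, M = 375.429
Σ(x−M)² = 35329.43; s = √(35329.43/13) = 52.131
Cutoffs: 375.429 ± 2.5·52.131 → [245.1, 505.8]
No RTs fall outside the cutoffs; all 14 retained. Mean = 5256/14 = 375.429

375.4 ms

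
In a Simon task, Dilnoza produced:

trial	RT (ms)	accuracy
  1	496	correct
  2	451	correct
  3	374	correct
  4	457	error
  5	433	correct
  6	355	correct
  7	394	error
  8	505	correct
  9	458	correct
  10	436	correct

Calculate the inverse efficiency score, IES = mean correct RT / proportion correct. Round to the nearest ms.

548 ms

Correct trials (n=8): 496, 451, 374, 433, 355, 505, 458, 436
Mean correct RT = 3508/8 = 438.5000 ms
Proportion correct = 8/10
IES = 438.5000 / (8/10) = 548.125 ms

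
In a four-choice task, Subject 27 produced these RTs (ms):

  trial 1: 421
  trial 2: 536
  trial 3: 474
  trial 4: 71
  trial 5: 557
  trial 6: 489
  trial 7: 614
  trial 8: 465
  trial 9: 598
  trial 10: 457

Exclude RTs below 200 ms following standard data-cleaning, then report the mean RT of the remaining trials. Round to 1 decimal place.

512.3 ms

Excluded: 71
Retained (n=9): Σ = 4611
Mean = 4611/9 = 512.3333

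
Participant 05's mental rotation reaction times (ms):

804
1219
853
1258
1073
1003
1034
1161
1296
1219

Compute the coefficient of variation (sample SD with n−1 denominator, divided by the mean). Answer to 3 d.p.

0.155

n = 10, Σ = 10920, M = 1092.0000
Σ(x−M)² = 257902.000; s = √(257902.000/9) = 169.2802
CV = 169.2802 / 1092.0000 = 0.15502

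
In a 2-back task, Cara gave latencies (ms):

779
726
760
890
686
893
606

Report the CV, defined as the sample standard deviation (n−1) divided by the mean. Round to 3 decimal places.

n = 7, Σ = 5340, M = 762.8571
Σ(x−M)² = 65240.857; s = √(65240.857/6) = 104.2760
CV = 104.2760 / 762.8571 = 0.13669

0.137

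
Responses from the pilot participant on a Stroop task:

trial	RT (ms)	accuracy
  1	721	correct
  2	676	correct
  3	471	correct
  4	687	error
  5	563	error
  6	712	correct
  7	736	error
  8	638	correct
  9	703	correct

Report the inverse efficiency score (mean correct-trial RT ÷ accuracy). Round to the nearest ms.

980 ms

Correct trials (n=6): 721, 676, 471, 712, 638, 703
Mean correct RT = 3921/6 = 653.5000 ms
Proportion correct = 6/9
IES = 653.5000 / (6/9) = 980.250 ms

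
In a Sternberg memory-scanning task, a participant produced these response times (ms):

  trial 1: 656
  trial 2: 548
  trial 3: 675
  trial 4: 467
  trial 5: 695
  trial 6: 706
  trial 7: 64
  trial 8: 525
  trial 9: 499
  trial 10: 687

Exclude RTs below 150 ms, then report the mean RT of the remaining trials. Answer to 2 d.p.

Excluded: 64
Retained (n=9): Σ = 5458
Mean = 5458/9 = 606.4444

606.44 ms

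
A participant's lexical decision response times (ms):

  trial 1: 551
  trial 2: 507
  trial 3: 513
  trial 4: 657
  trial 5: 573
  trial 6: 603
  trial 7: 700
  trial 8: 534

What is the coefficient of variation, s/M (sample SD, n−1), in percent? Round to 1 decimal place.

12.0%

n = 8, Σ = 4638, M = 579.7500
Σ(x−M)² = 33681.500; s = √(33681.500/7) = 69.3660
CV = 69.3660 / 579.7500 = 0.11965 = 11.965%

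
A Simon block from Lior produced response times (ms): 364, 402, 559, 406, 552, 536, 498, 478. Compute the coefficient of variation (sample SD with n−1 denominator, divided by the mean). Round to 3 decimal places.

0.159

n = 8, Σ = 3795, M = 474.3750
Σ(x−M)² = 39651.875; s = √(39651.875/7) = 75.2632
CV = 75.2632 / 474.3750 = 0.15866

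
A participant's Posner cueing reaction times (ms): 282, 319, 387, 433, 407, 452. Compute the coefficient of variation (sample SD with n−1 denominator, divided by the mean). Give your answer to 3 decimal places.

0.175

n = 6, Σ = 2280, M = 380.0000
Σ(x−M)² = 22096.000; s = √(22096.000/5) = 66.4771
CV = 66.4771 / 380.0000 = 0.17494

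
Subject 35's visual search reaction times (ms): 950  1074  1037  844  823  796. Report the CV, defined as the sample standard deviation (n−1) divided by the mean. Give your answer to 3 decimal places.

0.127

n = 6, Σ = 5524, M = 920.6667
Σ(x−M)² = 68863.333; s = √(68863.333/5) = 117.3570
CV = 117.3570 / 920.6667 = 0.12747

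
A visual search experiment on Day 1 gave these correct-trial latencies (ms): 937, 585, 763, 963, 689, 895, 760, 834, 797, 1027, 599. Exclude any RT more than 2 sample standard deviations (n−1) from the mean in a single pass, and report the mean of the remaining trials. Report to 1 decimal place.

804.5 ms

n = 11, ΣRT = 8849, M = 804.455
Σ(x−M)² = 208754.73; s = √(208754.73/10) = 144.483
Cutoffs: 804.455 ± 2·144.483 → [515.5, 1093.4]
No RTs fall outside the cutoffs; all 11 retained. Mean = 8849/11 = 804.455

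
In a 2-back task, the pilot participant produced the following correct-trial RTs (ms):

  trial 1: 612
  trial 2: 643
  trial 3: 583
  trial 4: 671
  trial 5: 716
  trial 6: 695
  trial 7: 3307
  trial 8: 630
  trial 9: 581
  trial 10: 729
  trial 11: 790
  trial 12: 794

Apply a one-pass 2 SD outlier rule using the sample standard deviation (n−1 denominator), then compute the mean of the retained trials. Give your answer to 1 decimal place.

676.7 ms

n = 12, ΣRT = 10751, M = 895.917
Σ(x−M)² = 6398490.92; s = √(6398490.92/11) = 762.680
Cutoffs: 895.917 ± 2·762.680 → [-629.4, 2421.3]
Outside: 3307 → excluded.
Retained (n=11): Σ = 7444, mean = 7444/11 = 676.727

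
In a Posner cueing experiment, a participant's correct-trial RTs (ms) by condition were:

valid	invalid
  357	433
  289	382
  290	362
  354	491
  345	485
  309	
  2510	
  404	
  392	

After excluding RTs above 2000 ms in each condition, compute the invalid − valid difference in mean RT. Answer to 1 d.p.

valid: exclude 2510
M(valid) = 2740/8 = 342.500
M(invalid) = 2153/5 = 430.600
Difference = 430.600 − 342.500 = 88.100 ms

88.1 ms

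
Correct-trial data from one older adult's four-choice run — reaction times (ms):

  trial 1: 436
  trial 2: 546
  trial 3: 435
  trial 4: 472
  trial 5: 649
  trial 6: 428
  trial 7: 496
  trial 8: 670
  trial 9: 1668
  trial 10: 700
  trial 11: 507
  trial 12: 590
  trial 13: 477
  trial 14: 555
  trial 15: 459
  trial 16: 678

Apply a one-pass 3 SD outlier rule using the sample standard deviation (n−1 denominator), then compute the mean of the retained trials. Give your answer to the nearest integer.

540 ms

n = 16, ΣRT = 9766, M = 610.375
Σ(x−M)² = 1321891.75; s = √(1321891.75/15) = 296.860
Cutoffs: 610.375 ± 3·296.860 → [-280.2, 1501.0]
Outside: 1668 → excluded.
Retained (n=15): Σ = 8098, mean = 8098/15 = 539.867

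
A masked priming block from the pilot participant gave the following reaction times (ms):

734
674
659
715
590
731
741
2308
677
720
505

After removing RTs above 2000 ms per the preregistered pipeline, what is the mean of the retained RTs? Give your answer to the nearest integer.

675 ms

Excluded: 2308
Retained (n=10): Σ = 6746
Mean = 6746/10 = 674.6000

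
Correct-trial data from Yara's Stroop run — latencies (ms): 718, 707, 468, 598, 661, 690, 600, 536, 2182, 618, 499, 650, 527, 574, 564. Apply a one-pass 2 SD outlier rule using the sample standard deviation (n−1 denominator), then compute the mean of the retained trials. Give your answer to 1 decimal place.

600.7 ms

n = 15, ΣRT = 10592, M = 706.133
Σ(x−M)² = 2412803.73; s = √(2412803.73/14) = 415.142
Cutoffs: 706.133 ± 2·415.142 → [-124.2, 1536.4]
Outside: 2182 → excluded.
Retained (n=14): Σ = 8410, mean = 8410/14 = 600.714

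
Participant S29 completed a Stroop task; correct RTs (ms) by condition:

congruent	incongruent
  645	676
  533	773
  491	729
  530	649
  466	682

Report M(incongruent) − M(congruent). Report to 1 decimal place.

168.8 ms

M(congruent) = 2665/5 = 533.000
M(incongruent) = 3509/5 = 701.800
Difference = 701.800 − 533.000 = 168.800 ms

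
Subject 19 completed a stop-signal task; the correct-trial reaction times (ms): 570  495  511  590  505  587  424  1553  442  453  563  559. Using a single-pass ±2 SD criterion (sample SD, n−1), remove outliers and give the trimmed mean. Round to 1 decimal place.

518.1 ms

n = 12, ΣRT = 7252, M = 604.333
Σ(x−M)² = 1017722.67; s = √(1017722.67/11) = 304.171
Cutoffs: 604.333 ± 2·304.171 → [-4.0, 1212.7]
Outside: 1553 → excluded.
Retained (n=11): Σ = 5699, mean = 5699/11 = 518.091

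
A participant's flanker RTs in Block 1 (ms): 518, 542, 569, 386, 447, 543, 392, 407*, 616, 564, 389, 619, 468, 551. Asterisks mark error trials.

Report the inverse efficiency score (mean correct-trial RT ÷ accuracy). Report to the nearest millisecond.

Correct trials (n=13): 518, 542, 569, 386, 447, 543, 392, 616, 564, 389, 619, 468, 551
Mean correct RT = 6604/13 = 508.0000 ms
Proportion correct = 13/14
IES = 508.0000 / (13/14) = 547.077 ms

547 ms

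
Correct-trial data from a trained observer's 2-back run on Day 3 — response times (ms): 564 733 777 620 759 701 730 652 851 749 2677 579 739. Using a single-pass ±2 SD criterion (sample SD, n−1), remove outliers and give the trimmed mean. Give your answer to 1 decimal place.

704.5 ms

n = 13, ΣRT = 11131, M = 856.231
Σ(x−M)² = 3671188.31; s = √(3671188.31/12) = 553.112
Cutoffs: 856.231 ± 2·553.112 → [-250.0, 1962.5]
Outside: 2677 → excluded.
Retained (n=12): Σ = 8454, mean = 8454/12 = 704.500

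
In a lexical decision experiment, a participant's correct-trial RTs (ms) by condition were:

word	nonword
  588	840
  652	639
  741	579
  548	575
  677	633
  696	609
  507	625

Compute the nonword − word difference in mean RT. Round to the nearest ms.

M(word) = 4409/7 = 629.857
M(nonword) = 4500/7 = 642.857
Difference = 642.857 − 629.857 = 13.000 ms

13 ms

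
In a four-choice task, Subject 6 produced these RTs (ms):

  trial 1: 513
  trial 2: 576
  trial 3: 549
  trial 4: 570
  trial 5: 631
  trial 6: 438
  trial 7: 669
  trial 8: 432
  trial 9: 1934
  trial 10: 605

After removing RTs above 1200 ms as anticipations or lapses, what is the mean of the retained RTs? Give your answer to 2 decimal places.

553.67 ms

Excluded: 1934
Retained (n=9): Σ = 4983
Mean = 4983/9 = 553.6667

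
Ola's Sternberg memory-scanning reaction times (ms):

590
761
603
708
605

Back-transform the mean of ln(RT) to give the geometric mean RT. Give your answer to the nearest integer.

ln(RT): 6.3801, 6.6346, 6.4019, 6.5624, 6.4052
Mean ln(RT) = 32.3843/5 = 6.47687
Geometric mean = exp(6.47687) = 649.93 ms

650 ms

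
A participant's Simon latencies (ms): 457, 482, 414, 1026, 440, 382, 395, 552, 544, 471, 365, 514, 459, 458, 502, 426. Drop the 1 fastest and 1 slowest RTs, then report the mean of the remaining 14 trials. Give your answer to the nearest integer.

464 ms

Sorted: 365, 382, 395, 414, 426, 440, 457, 458, 459, 471, 482, 502, 514, 544, 552, 1026
Drop lowest 1 (365) and highest 1 (1026)
Remaining (n=14): Σ = 6496, mean = 6496/14 = 464.000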